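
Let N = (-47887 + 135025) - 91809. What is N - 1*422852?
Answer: -427523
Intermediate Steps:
N = -4671 (N = 87138 - 91809 = -4671)
N - 1*422852 = -4671 - 1*422852 = -4671 - 422852 = -427523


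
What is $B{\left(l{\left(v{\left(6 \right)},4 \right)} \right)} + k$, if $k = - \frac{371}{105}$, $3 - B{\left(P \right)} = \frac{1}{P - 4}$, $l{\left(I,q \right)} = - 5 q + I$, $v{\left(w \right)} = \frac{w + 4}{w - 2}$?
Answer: $- \frac{314}{645} \approx -0.48682$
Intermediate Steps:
$v{\left(w \right)} = \frac{4 + w}{-2 + w}$
$l{\left(I,q \right)} = I - 5 q$
$B{\left(P \right)} = 3 - \frac{1}{-4 + P}$ ($B{\left(P \right)} = 3 - \frac{1}{P - 4} = 3 - \frac{1}{-4 + P}$)
$k = - \frac{53}{15}$ ($k = \left(-371\right) \frac{1}{105} = - \frac{53}{15} \approx -3.5333$)
$B{\left(l{\left(v{\left(6 \right)},4 \right)} \right)} + k = \frac{-13 + 3 \left(\frac{4 + 6}{-2 + 6} - 20\right)}{-4 - \left(20 - \frac{4 + 6}{-2 + 6}\right)} - \frac{53}{15} = \frac{-13 + 3 \left(\frac{1}{4} \cdot 10 - 20\right)}{-4 - \left(20 - \frac{1}{4} \cdot 10\right)} - \frac{53}{15} = \frac{-13 + 3 \left(\frac{1}{4} \cdot 10 - 20\right)}{-4 + \left(\frac{1}{4} \cdot 10 - 20\right)} - \frac{53}{15} = \frac{-13 + 3 \left(\frac{5}{2} - 20\right)}{-4 + \left(\frac{5}{2} - 20\right)} - \frac{53}{15} = \frac{-13 + 3 \left(- \frac{35}{2}\right)}{-4 - \frac{35}{2}} - \frac{53}{15} = \frac{-13 - \frac{105}{2}}{- \frac{43}{2}} - \frac{53}{15} = \left(- \frac{2}{43}\right) \left(- \frac{131}{2}\right) - \frac{53}{15} = \frac{131}{43} - \frac{53}{15} = - \frac{314}{645}$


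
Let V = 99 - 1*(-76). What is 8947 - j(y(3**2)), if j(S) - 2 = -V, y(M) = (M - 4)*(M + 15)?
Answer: 9120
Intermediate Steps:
y(M) = (-4 + M)*(15 + M)
V = 175 (V = 99 + 76 = 175)
j(S) = -173 (j(S) = 2 - 1*175 = 2 - 175 = -173)
8947 - j(y(3**2)) = 8947 - 1*(-173) = 8947 + 173 = 9120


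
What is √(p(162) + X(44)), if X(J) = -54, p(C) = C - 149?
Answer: I*√41 ≈ 6.4031*I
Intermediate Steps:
p(C) = -149 + C
√(p(162) + X(44)) = √((-149 + 162) - 54) = √(13 - 54) = √(-41) = I*√41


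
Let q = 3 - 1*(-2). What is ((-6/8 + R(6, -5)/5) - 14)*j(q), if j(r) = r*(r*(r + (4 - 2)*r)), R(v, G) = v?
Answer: -20325/4 ≈ -5081.3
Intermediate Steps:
q = 5 (q = 3 + 2 = 5)
j(r) = 3*r³ (j(r) = r*(r*(r + 2*r)) = r*(r*(3*r)) = r*(3*r²) = 3*r³)
((-6/8 + R(6, -5)/5) - 14)*j(q) = ((-6/8 + 6/5) - 14)*(3*5³) = ((-6*⅛ + 6*(⅕)) - 14)*(3*125) = ((-¾ + 6/5) - 14)*375 = (9/20 - 14)*375 = -271/20*375 = -20325/4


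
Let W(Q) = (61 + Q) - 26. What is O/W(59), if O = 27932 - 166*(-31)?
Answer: 16539/47 ≈ 351.89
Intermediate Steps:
W(Q) = 35 + Q
O = 33078 (O = 27932 - 1*(-5146) = 27932 + 5146 = 33078)
O/W(59) = 33078/(35 + 59) = 33078/94 = 33078*(1/94) = 16539/47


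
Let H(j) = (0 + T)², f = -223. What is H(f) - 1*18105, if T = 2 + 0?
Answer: -18101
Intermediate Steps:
T = 2
H(j) = 4 (H(j) = (0 + 2)² = 2² = 4)
H(f) - 1*18105 = 4 - 1*18105 = 4 - 18105 = -18101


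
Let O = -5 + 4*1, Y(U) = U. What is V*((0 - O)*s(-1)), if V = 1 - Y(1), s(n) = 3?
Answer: 0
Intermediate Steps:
O = -1 (O = -5 + 4 = -1)
V = 0 (V = 1 - 1*1 = 1 - 1 = 0)
V*((0 - O)*s(-1)) = 0*((0 - 1*(-1))*3) = 0*((0 + 1)*3) = 0*(1*3) = 0*3 = 0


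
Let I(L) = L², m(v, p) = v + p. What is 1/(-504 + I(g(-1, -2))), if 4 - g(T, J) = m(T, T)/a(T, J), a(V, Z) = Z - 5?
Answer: -49/24020 ≈ -0.0020400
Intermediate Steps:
m(v, p) = p + v
a(V, Z) = -5 + Z
g(T, J) = 4 - 2*T/(-5 + J) (g(T, J) = 4 - (T + T)/(-5 + J) = 4 - 2*T/(-5 + J))
1/(-504 + I(g(-1, -2))) = 1/(-504 + (2*(-10 - 1*(-1) + 2*(-2))/(-5 - 2))²) = 1/(-504 + (2*(-10 + 1 - 4)/(-7))²) = 1/(-504 + (2*(-⅐)*(-13))²) = 1/(-504 + (26/7)²) = 1/(-504 + 676/49) = 1/(-24020/49) = -49/24020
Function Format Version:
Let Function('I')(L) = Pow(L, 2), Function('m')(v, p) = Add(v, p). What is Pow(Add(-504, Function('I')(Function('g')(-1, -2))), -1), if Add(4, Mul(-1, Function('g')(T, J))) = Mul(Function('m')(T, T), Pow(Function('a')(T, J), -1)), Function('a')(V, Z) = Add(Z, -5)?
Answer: Rational(-49, 24020) ≈ -0.0020400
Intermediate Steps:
Function('m')(v, p) = Add(p, v)
Function('a')(V, Z) = Add(-5, Z)
Function('g')(T, J) = Add(4, Mul(-2, T, Pow(Add(-5, J), -1))) (Function('g')(T, J) = Add(4, Mul(-1, Mul(Add(T, T), Pow(Add(-5, J), -1)))) = Add(4, Mul(-1, Mul(Mul(2, T), Pow(Add(-5, J), -1)))) = Add(4, Mul(-1, Mul(2, T, Pow(Add(-5, J), -1)))) = Add(4, Mul(-2, T, Pow(Add(-5, J), -1))))
Pow(Add(-504, Function('I')(Function('g')(-1, -2))), -1) = Pow(Add(-504, Pow(Mul(2, Pow(Add(-5, -2), -1), Add(-10, Mul(-1, -1), Mul(2, -2))), 2)), -1) = Pow(Add(-504, Pow(Mul(2, Pow(-7, -1), Add(-10, 1, -4)), 2)), -1) = Pow(Add(-504, Pow(Mul(2, Rational(-1, 7), -13), 2)), -1) = Pow(Add(-504, Pow(Rational(26, 7), 2)), -1) = Pow(Add(-504, Rational(676, 49)), -1) = Pow(Rational(-24020, 49), -1) = Rational(-49, 24020)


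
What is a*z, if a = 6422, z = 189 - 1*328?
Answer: -892658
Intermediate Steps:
z = -139 (z = 189 - 328 = -139)
a*z = 6422*(-139) = -892658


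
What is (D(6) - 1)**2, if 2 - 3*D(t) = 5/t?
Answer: 121/324 ≈ 0.37346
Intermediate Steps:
D(t) = 2/3 - 5/(3*t)
(D(6) - 1)**2 = ((1/3)*(-5 + 2*6)/6 - 1)**2 = ((1/3)*(1/6)*(-5 + 12) - 1)**2 = ((1/3)*(1/6)*7 - 1)**2 = (7/18 - 1)**2 = (-11/18)**2 = 121/324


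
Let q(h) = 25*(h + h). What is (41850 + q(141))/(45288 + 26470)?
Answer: 24450/35879 ≈ 0.68146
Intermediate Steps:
q(h) = 50*h (q(h) = 25*(2*h) = 50*h)
(41850 + q(141))/(45288 + 26470) = (41850 + 50*141)/(45288 + 26470) = (41850 + 7050)/71758 = 48900*(1/71758) = 24450/35879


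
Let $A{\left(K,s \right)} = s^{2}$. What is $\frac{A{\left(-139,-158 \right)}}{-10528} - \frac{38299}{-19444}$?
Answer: $- \frac{5136759}{12794152} \approx -0.40149$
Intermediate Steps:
$\frac{A{\left(-139,-158 \right)}}{-10528} - \frac{38299}{-19444} = \frac{\left(-158\right)^{2}}{-10528} - \frac{38299}{-19444} = 24964 \left(- \frac{1}{10528}\right) - - \frac{38299}{19444} = - \frac{6241}{2632} + \frac{38299}{19444} = - \frac{5136759}{12794152}$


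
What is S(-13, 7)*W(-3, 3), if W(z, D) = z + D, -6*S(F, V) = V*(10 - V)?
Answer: 0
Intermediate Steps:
S(F, V) = -V*(10 - V)/6
W(z, D) = D + z
S(-13, 7)*W(-3, 3) = ((⅙)*7*(-10 + 7))*(3 - 3) = ((⅙)*7*(-3))*0 = -7/2*0 = 0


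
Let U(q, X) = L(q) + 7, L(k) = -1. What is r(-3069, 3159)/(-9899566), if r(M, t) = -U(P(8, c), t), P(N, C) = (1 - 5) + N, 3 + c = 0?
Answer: 3/4949783 ≈ 6.0609e-7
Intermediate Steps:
c = -3 (c = -3 + 0 = -3)
P(N, C) = -4 + N
U(q, X) = 6 (U(q, X) = -1 + 7 = 6)
r(M, t) = -6 (r(M, t) = -1*6 = -6)
r(-3069, 3159)/(-9899566) = -6/(-9899566) = -6*(-1/9899566) = 3/4949783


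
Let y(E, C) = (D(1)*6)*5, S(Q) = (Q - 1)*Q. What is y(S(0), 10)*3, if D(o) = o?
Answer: 90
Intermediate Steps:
S(Q) = Q*(-1 + Q) (S(Q) = (-1 + Q)*Q = Q*(-1 + Q))
y(E, C) = 30 (y(E, C) = (1*6)*5 = 6*5 = 30)
y(S(0), 10)*3 = 30*3 = 90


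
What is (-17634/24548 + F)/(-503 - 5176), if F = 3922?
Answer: -48129811/69704046 ≈ -0.69049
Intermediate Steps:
(-17634/24548 + F)/(-503 - 5176) = (-17634/24548 + 3922)/(-503 - 5176) = (-17634*1/24548 + 3922)/(-5679) = (-8817/12274 + 3922)*(-1/5679) = (48129811/12274)*(-1/5679) = -48129811/69704046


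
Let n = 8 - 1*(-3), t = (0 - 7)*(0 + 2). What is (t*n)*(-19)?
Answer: 2926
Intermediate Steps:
t = -14 (t = -7*2 = -14)
n = 11 (n = 8 + 3 = 11)
(t*n)*(-19) = -14*11*(-19) = -154*(-19) = 2926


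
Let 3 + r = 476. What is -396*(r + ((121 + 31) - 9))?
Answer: -243936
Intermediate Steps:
r = 473 (r = -3 + 476 = 473)
-396*(r + ((121 + 31) - 9)) = -396*(473 + ((121 + 31) - 9)) = -396*(473 + (152 - 9)) = -396*(473 + 143) = -396*616 = -243936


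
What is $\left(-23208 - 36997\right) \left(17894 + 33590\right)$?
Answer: $-3099594220$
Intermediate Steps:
$\left(-23208 - 36997\right) \left(17894 + 33590\right) = \left(-60205\right) 51484 = -3099594220$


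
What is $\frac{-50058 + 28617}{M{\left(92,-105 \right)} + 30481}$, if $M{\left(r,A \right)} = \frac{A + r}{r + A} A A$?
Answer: $- \frac{21441}{41506} \approx -0.51658$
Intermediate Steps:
$M{\left(r,A \right)} = A^{2}$ ($M{\left(r,A \right)} = \frac{A + r}{A + r} A A = 1 A A = A A = A^{2}$)
$\frac{-50058 + 28617}{M{\left(92,-105 \right)} + 30481} = \frac{-50058 + 28617}{\left(-105\right)^{2} + 30481} = - \frac{21441}{11025 + 30481} = - \frac{21441}{41506}$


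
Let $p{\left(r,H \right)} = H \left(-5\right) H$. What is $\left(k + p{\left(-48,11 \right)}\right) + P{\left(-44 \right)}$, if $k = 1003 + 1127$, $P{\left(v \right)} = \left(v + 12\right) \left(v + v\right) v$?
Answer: $-122379$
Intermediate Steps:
$p{\left(r,H \right)} = - 5 H^{2}$ ($p{\left(r,H \right)} = - 5 H H = - 5 H^{2}$)
$P{\left(v \right)} = 2 v^{2} \left(12 + v\right)$ ($P{\left(v \right)} = \left(12 + v\right) 2 v v = 2 v \left(12 + v\right) v = 2 v^{2} \left(12 + v\right)$)
$k = 2130$
$\left(k + p{\left(-48,11 \right)}\right) + P{\left(-44 \right)} = \left(2130 - 5 \cdot 11^{2}\right) + 2 \left(-44\right)^{2} \left(12 - 44\right) = \left(2130 - 605\right) + 2 \cdot 1936 \left(-32\right) = \left(2130 - 605\right) - 123904 = 1525 - 123904 = -122379$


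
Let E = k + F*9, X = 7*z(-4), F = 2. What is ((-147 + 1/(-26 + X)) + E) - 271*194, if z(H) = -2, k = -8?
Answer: -2108441/40 ≈ -52711.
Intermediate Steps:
X = -14 (X = 7*(-2) = -14)
E = 10 (E = -8 + 2*9 = -8 + 18 = 10)
((-147 + 1/(-26 + X)) + E) - 271*194 = ((-147 + 1/(-26 - 14)) + 10) - 271*194 = ((-147 + 1/(-40)) + 10) - 52574 = ((-147 - 1/40) + 10) - 52574 = (-5881/40 + 10) - 52574 = -5481/40 - 52574 = -2108441/40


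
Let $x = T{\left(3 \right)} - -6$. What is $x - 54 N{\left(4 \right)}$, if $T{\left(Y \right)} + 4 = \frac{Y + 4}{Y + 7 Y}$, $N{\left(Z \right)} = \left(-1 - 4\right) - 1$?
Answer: $\frac{7831}{24} \approx 326.29$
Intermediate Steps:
$N{\left(Z \right)} = -6$ ($N{\left(Z \right)} = \left(-1 - 4\right) - 1 = -5 - 1 = -6$)
$T{\left(Y \right)} = -4 + \frac{4 + Y}{8 Y}$ ($T{\left(Y \right)} = -4 + \frac{Y + 4}{Y + 7 Y} = -4 + \frac{4 + Y}{8 Y}$)
$x = \frac{55}{24}$ ($x = \frac{4 - 93}{8 \cdot 3} - -6 = \frac{1}{8} \cdot \frac{1}{3} \left(4 - 93\right) + 6 = \frac{1}{8} \cdot \frac{1}{3} \left(-89\right) + 6 = - \frac{89}{24} + 6 = \frac{55}{24} \approx 2.2917$)
$x - 54 N{\left(4 \right)} = \frac{55}{24} - -324 = \frac{55}{24} + 324 = \frac{7831}{24}$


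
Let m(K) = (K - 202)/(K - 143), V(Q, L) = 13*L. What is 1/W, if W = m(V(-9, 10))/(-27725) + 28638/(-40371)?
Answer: -4850239225/3441585954 ≈ -1.4093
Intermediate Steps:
m(K) = (-202 + K)/(-143 + K)
W = -3441585954/4850239225 (W = ((-202 + 13*10)/(-143 + 13*10))/(-27725) + 28638/(-40371) = ((-202 + 130)/(-143 + 130))*(-1/27725) + 28638*(-1/40371) = (-72/(-13))*(-1/27725) - 9546/13457 = -1/13*(-72)*(-1/27725) - 9546/13457 = (72/13)*(-1/27725) - 9546/13457 = -72/360425 - 9546/13457 = -3441585954/4850239225 ≈ -0.70957)
1/W = 1/(-3441585954/4850239225) = -4850239225/3441585954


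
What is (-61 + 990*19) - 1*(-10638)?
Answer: 29387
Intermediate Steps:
(-61 + 990*19) - 1*(-10638) = (-61 + 18810) + 10638 = 18749 + 10638 = 29387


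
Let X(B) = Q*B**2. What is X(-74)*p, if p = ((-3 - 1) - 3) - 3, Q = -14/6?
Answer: 383320/3 ≈ 1.2777e+5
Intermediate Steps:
Q = -7/3 (Q = -14*1/6 = -7/3 ≈ -2.3333)
X(B) = -7*B**2/3
p = -10 (p = (-4 - 3) - 3 = -7 - 3 = -10)
X(-74)*p = -7/3*(-74)**2*(-10) = -7/3*5476*(-10) = -38332/3*(-10) = 383320/3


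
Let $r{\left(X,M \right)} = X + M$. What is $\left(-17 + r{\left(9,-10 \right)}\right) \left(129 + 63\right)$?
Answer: $-3456$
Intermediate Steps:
$r{\left(X,M \right)} = M + X$
$\left(-17 + r{\left(9,-10 \right)}\right) \left(129 + 63\right) = \left(-17 + \left(-10 + 9\right)\right) \left(129 + 63\right) = \left(-17 - 1\right) 192 = \left(-18\right) 192 = -3456$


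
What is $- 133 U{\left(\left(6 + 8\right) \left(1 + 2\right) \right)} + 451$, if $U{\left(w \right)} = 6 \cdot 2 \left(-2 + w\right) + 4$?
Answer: $-63921$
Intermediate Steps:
$U{\left(w \right)} = -20 + 12 w$ ($U{\left(w \right)} = 6 \left(-4 + 2 w\right) + 4 = \left(-24 + 12 w\right) + 4 = -20 + 12 w$)
$- 133 U{\left(\left(6 + 8\right) \left(1 + 2\right) \right)} + 451 = - 133 \left(-20 + 12 \left(6 + 8\right) \left(1 + 2\right)\right) + 451 = - 133 \left(-20 + 12 \cdot 14 \cdot 3\right) + 451 = - 133 \left(-20 + 12 \cdot 42\right) + 451 = - 133 \left(-20 + 504\right) + 451 = \left(-133\right) 484 + 451 = -64372 + 451 = -63921$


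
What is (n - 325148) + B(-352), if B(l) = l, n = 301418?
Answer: -24082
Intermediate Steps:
(n - 325148) + B(-352) = (301418 - 325148) - 352 = -23730 - 352 = -24082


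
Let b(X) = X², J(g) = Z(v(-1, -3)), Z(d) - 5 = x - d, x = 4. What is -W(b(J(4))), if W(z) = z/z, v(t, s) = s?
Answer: -1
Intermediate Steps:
Z(d) = 9 - d (Z(d) = 5 + (4 - d) = 9 - d)
J(g) = 12 (J(g) = 9 - 1*(-3) = 9 + 3 = 12)
W(z) = 1
-W(b(J(4))) = -1*1 = -1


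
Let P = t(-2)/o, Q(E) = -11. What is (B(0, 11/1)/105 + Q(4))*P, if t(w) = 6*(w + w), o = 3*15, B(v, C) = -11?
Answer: 9328/1575 ≈ 5.9225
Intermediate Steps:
o = 45
t(w) = 12*w (t(w) = 6*(2*w) = 12*w)
P = -8/15 (P = (12*(-2))/45 = -24*1/45 = -8/15 ≈ -0.53333)
(B(0, 11/1)/105 + Q(4))*P = (-11/105 - 11)*(-8/15) = -1166/105*(-8/15) = 9328/1575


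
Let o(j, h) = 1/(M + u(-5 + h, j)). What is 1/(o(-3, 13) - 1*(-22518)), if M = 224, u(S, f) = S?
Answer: 232/5224177 ≈ 4.4409e-5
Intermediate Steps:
o(j, h) = 1/(219 + h) (o(j, h) = 1/(224 + (-5 + h)) = 1/(219 + h))
1/(o(-3, 13) - 1*(-22518)) = 1/(1/(219 + 13) - 1*(-22518)) = 1/(1/232 + 22518) = 1/(5224177/232) = 232/5224177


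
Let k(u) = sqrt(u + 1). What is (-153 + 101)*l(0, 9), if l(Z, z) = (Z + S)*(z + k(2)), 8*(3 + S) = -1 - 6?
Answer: 3627/2 + 403*sqrt(3)/2 ≈ 2162.5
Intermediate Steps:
k(u) = sqrt(1 + u)
S = -31/8 (S = -3 + (-1 - 6)/8 = -3 + (1/8)*(-7) = -3 - 7/8 = -31/8 ≈ -3.8750)
l(Z, z) = (-31/8 + Z)*(z + sqrt(3)) (l(Z, z) = (Z - 31/8)*(z + sqrt(1 + 2)) = (-31/8 + Z)*(z + sqrt(3)))
(-153 + 101)*l(0, 9) = (-153 + 101)*(-31/8*9 - 31*sqrt(3)/8 + 0*9 + 0*sqrt(3)) = -52*(-279/8 - 31*sqrt(3)/8 + 0 + 0) = -52*(-279/8 - 31*sqrt(3)/8) = 3627/2 + 403*sqrt(3)/2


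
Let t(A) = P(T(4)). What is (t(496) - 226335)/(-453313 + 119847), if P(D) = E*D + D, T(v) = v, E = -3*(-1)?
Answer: 226319/333466 ≈ 0.67869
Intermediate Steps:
E = 3
P(D) = 4*D (P(D) = 3*D + D = 4*D)
t(A) = 16 (t(A) = 4*4 = 16)
(t(496) - 226335)/(-453313 + 119847) = (16 - 226335)/(-453313 + 119847) = -226319/(-333466) = -226319*(-1/333466) = 226319/333466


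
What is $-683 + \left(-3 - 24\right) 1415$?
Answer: $-38888$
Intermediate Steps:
$-683 + \left(-3 - 24\right) 1415 = -683 - 38205 = -38888$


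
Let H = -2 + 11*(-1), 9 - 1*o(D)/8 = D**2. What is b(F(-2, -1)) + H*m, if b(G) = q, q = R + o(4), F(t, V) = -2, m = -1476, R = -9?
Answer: 19123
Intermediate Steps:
o(D) = 72 - 8*D**2
H = -13 (H = -2 - 11 = -13)
q = -65 (q = -9 + (72 - 8*4**2) = -9 + (72 - 8*16) = -9 + (72 - 128) = -9 - 56 = -65)
b(G) = -65
b(F(-2, -1)) + H*m = -65 - 13*(-1476) = -65 + 19188 = 19123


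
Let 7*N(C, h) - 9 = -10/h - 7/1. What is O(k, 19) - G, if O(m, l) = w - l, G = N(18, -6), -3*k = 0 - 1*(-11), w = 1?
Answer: -389/21 ≈ -18.524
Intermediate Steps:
N(C, h) = 2/7 - 10/(7*h) (N(C, h) = 9/7 + (-10/h - 7/1)/7 = 9/7 + (-10/h - 7*1)/7 = 9/7 + (-10/h - 7)/7 = 9/7 + (-7 - 10/h)/7 = 9/7 + (-1 - 10/(7*h)) = 2/7 - 10/(7*h))
k = -11/3 (k = -(0 - 1*(-11))/3 = -(0 + 11)/3 = -⅓*11 = -11/3 ≈ -3.6667)
G = 11/21 (G = (2/7)*(-5 - 6)/(-6) = (2/7)*(-⅙)*(-11) = 11/21 ≈ 0.52381)
O(m, l) = 1 - l
O(k, 19) - G = (1 - 1*19) - 1*11/21 = (1 - 19) - 11/21 = -18 - 11/21 = -389/21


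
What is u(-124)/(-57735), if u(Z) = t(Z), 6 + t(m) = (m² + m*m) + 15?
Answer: -30761/57735 ≈ -0.53280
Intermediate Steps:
t(m) = 9 + 2*m² (t(m) = -6 + ((m² + m*m) + 15) = -6 + ((m² + m²) + 15) = -6 + (2*m² + 15) = -6 + (15 + 2*m²) = 9 + 2*m²)
u(Z) = 9 + 2*Z²
u(-124)/(-57735) = (9 + 2*(-124)²)/(-57735) = (9 + 2*15376)*(-1/57735) = (9 + 30752)*(-1/57735) = 30761*(-1/57735) = -30761/57735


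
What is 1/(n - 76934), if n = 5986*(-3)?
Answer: -1/94892 ≈ -1.0538e-5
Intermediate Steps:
n = -17958
1/(n - 76934) = 1/(-17958 - 76934) = 1/(-94892) = -1/94892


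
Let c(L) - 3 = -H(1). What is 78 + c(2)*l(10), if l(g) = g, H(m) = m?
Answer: 98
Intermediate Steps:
c(L) = 2 (c(L) = 3 - 1*1 = 3 - 1 = 2)
78 + c(2)*l(10) = 78 + 2*10 = 78 + 20 = 98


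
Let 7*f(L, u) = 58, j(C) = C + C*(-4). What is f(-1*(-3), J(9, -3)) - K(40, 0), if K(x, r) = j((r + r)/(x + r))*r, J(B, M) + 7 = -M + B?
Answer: 58/7 ≈ 8.2857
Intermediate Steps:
J(B, M) = -7 + B - M (J(B, M) = -7 + (-M + B) = -7 + (B - M) = -7 + B - M)
j(C) = -3*C (j(C) = C - 4*C = -3*C)
f(L, u) = 58/7 (f(L, u) = (1/7)*58 = 58/7)
K(x, r) = -6*r**2/(r + x) (K(x, r) = (-3*(r + r)/(x + r))*r = (-3*2*r/(r + x))*r = (-6*r/(r + x))*r = -6*r**2/(r + x))
f(-1*(-3), J(9, -3)) - K(40, 0) = 58/7 - (-6)*0**2/(0 + 40) = 58/7 - (-6)*0/40 = 58/7 - 1*0 = 58/7 + 0 = 58/7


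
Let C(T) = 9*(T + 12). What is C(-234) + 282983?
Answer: 280985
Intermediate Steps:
C(T) = 108 + 9*T (C(T) = 9*(12 + T) = 108 + 9*T)
C(-234) + 282983 = (108 + 9*(-234)) + 282983 = (108 - 2106) + 282983 = -1998 + 282983 = 280985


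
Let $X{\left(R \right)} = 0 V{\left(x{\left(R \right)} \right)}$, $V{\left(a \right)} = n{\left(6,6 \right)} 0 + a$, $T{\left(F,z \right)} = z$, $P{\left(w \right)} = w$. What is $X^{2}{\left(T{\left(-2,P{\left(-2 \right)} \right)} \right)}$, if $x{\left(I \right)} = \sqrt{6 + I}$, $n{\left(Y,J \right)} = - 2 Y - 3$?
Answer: $0$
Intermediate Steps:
$n{\left(Y,J \right)} = -3 - 2 Y$
$V{\left(a \right)} = a$ ($V{\left(a \right)} = \left(-3 - 12\right) 0 + a = \left(-15\right) 0 + a = 0 + a = a$)
$X{\left(R \right)} = 0$ ($X{\left(R \right)} = 0 \sqrt{6 + R} = 0$)
$X^{2}{\left(T{\left(-2,P{\left(-2 \right)} \right)} \right)} = 0^{2} = 0$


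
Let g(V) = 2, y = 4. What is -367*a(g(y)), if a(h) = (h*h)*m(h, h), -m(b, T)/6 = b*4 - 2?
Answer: 52848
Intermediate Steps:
m(b, T) = 12 - 24*b (m(b, T) = -6*(b*4 - 2) = -6*(4*b - 2) = -6*(-2 + 4*b) = 12 - 24*b)
a(h) = h**2*(12 - 24*h) (a(h) = (h*h)*(12 - 24*h) = h**2*(12 - 24*h))
-367*a(g(y)) = -367*2**2*(12 - 24*2) = -1468*(12 - 48) = -1468*(-36) = -367*(-144) = 52848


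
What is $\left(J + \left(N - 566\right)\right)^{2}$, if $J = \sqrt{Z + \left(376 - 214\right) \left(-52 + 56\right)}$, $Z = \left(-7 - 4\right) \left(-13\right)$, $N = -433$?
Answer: $\left(999 - \sqrt{791}\right)^{2} \approx 9.426 \cdot 10^{5}$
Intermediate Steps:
$Z = 143$ ($Z = \left(-11\right) \left(-13\right) = 143$)
$J = \sqrt{791}$ ($J = \sqrt{143 + \left(376 - 214\right) \left(-52 + 56\right)} = \sqrt{143 + 162 \cdot 4} = \sqrt{143 + 648} = \sqrt{791} \approx 28.125$)
$\left(J + \left(N - 566\right)\right)^{2} = \left(\sqrt{791} - 999\right)^{2} = \left(-999 + \sqrt{791}\right)^{2}$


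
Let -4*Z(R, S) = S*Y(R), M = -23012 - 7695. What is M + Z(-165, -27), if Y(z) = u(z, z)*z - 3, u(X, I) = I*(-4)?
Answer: -3063209/4 ≈ -7.6580e+5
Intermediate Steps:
M = -30707
u(X, I) = -4*I
Y(z) = -3 - 4*z² (Y(z) = (-4*z)*z - 3 = -4*z² - 3 = -3 - 4*z²)
Z(R, S) = -S*(-3 - 4*R²)/4
M + Z(-165, -27) = -30707 + (¼)*(-27)*(3 + 4*(-165)²) = -30707 + (¼)*(-27)*(3 + 4*27225) = -30707 + (¼)*(-27)*(3 + 108900) = -30707 + (¼)*(-27)*108903 = -30707 - 2940381/4 = -3063209/4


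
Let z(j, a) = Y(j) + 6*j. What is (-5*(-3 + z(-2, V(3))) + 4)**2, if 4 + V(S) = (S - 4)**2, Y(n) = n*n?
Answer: 3481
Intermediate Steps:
Y(n) = n**2
V(S) = -4 + (-4 + S)**2 (V(S) = -4 + (S - 4)**2 = -4 + (-4 + S)**2)
z(j, a) = j**2 + 6*j
(-5*(-3 + z(-2, V(3))) + 4)**2 = (-5*(-3 - 2*(6 - 2)) + 4)**2 = (-5*(-3 - 2*4) + 4)**2 = (-5*(-3 - 8) + 4)**2 = (-5*(-11) + 4)**2 = (55 + 4)**2 = 59**2 = 3481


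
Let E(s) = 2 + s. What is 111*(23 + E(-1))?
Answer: 2664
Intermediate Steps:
111*(23 + E(-1)) = 111*(23 + (2 - 1)) = 111*(23 + 1) = 111*24 = 2664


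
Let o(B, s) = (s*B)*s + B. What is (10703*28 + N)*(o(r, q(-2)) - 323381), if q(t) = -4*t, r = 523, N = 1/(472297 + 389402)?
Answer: -24910096379472054/287233 ≈ -8.6724e+10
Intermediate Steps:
N = 1/861699 ≈ 1.1605e-6
o(B, s) = B + B*s**2 (o(B, s) = (B*s)*s + B = B*s**2 + B = B + B*s**2)
(10703*28 + N)*(o(r, q(-2)) - 323381) = (10703*28 + 1/861699)*(523*(1 + (-4*(-2))**2) - 323381) = (299684 + 1/861699)*(523*(1 + 8**2) - 323381) = 258237403117*(523*(1 + 64) - 323381)/861699 = 258237403117*(523*65 - 323381)/861699 = 258237403117*(33995 - 323381)/861699 = (258237403117/861699)*(-289386) = -24910096379472054/287233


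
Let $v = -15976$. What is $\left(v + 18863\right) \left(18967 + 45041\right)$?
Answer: $184791096$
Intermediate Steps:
$\left(v + 18863\right) \left(18967 + 45041\right) = \left(-15976 + 18863\right) \left(18967 + 45041\right) = 2887 \cdot 64008 = 184791096$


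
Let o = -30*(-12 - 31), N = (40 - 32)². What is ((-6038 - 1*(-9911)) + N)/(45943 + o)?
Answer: 3937/47233 ≈ 0.083353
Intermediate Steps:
N = 64 (N = 8² = 64)
o = 1290 (o = -30*(-43) = 1290)
((-6038 - 1*(-9911)) + N)/(45943 + o) = ((-6038 - 1*(-9911)) + 64)/(45943 + 1290) = ((-6038 + 9911) + 64)/47233 = (3873 + 64)*(1/47233) = 3937*(1/47233) = 3937/47233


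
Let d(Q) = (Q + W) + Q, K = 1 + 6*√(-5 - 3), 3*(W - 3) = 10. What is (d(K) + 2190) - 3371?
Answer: -3518/3 + 24*I*√2 ≈ -1172.7 + 33.941*I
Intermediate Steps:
W = 19/3 (W = 3 + (⅓)*10 = 3 + 10/3 = 19/3 ≈ 6.3333)
K = 1 + 12*I*√2 (K = 1 + 6*√(-8) = 1 + 6*(2*I*√2) = 1 + 12*I*√2 ≈ 1.0 + 16.971*I)
d(Q) = 19/3 + 2*Q (d(Q) = (Q + 19/3) + Q = (19/3 + Q) + Q = 19/3 + 2*Q)
(d(K) + 2190) - 3371 = ((19/3 + 2*(1 + 12*I*√2)) + 2190) - 3371 = ((19/3 + (2 + 24*I*√2)) + 2190) - 3371 = ((25/3 + 24*I*√2) + 2190) - 3371 = (6595/3 + 24*I*√2) - 3371 = -3518/3 + 24*I*√2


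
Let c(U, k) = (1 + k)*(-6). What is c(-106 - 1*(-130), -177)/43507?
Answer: 1056/43507 ≈ 0.024272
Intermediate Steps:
c(U, k) = -6 - 6*k
c(-106 - 1*(-130), -177)/43507 = (-6 - 6*(-177))/43507 = (-6 + 1062)*(1/43507) = 1056*(1/43507) = 1056/43507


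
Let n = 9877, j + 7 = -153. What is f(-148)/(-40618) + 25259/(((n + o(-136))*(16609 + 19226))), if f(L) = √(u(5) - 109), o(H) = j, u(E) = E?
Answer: 25259/348208695 - I*√26/20309 ≈ 7.254e-5 - 0.00025107*I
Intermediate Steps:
j = -160 (j = -7 - 153 = -160)
o(H) = -160
f(L) = 2*I*√26 (f(L) = √(5 - 109) = √(-104) = 2*I*√26)
f(-148)/(-40618) + 25259/(((n + o(-136))*(16609 + 19226))) = (2*I*√26)/(-40618) + 25259/(((9877 - 160)*(16609 + 19226))) = (2*I*√26)*(-1/40618) + 25259/((9717*35835)) = -I*√26/20309 + 25259/348208695 = 25259/348208695 - I*√26/20309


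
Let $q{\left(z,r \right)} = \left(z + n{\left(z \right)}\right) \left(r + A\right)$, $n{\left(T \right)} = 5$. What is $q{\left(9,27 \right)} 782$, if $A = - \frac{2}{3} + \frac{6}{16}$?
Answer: $\frac{1754417}{6} \approx 2.924 \cdot 10^{5}$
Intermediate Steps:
$A = - \frac{7}{24}$ ($A = \left(-2\right) \frac{1}{3} + 6 \cdot \frac{1}{16} = - \frac{2}{3} + \frac{3}{8} = - \frac{7}{24} \approx -0.29167$)
$q{\left(z,r \right)} = \left(5 + z\right) \left(- \frac{7}{24} + r\right)$ ($q{\left(z,r \right)} = \left(z + 5\right) \left(r - \frac{7}{24}\right) = \left(5 + z\right) \left(- \frac{7}{24} + r\right)$)
$q{\left(9,27 \right)} 782 = \left(- \frac{35}{24} + 5 \cdot 27 - \frac{21}{8} + 27 \cdot 9\right) 782 = \left(- \frac{35}{24} + 135 - \frac{21}{8} + 243\right) 782 = \frac{4487}{12} \cdot 782 = \frac{1754417}{6}$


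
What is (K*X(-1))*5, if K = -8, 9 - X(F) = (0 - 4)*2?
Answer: -680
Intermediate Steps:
X(F) = 17 (X(F) = 9 - (0 - 4)*2 = 9 - (-4)*2 = 9 - 1*(-8) = 9 + 8 = 17)
(K*X(-1))*5 = -8*17*5 = -136*5 = -680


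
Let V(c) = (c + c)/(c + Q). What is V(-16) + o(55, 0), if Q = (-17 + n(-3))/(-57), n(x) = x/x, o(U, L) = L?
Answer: 57/28 ≈ 2.0357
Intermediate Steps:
n(x) = 1
Q = 16/57 (Q = (-17 + 1)/(-57) = -16*(-1/57) = 16/57 ≈ 0.28070)
V(c) = 2*c/(16/57 + c) (V(c) = (c + c)/(c + 16/57) = (2*c)/(16/57 + c) = 2*c/(16/57 + c))
V(-16) + o(55, 0) = 114*(-16)/(16 + 57*(-16)) + 0 = 114*(-16)/(16 - 912) + 0 = 114*(-16)/(-896) + 0 = 114*(-16)*(-1/896) + 0 = 57/28 + 0 = 57/28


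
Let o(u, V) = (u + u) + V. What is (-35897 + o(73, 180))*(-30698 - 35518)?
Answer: 2355369336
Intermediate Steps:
o(u, V) = V + 2*u (o(u, V) = 2*u + V = V + 2*u)
(-35897 + o(73, 180))*(-30698 - 35518) = (-35897 + (180 + 2*73))*(-30698 - 35518) = (-35897 + (180 + 146))*(-66216) = (-35897 + 326)*(-66216) = -35571*(-66216) = 2355369336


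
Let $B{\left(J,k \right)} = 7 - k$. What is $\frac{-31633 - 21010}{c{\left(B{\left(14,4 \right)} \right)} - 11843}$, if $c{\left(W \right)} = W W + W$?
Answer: $\frac{52643}{11831} \approx 4.4496$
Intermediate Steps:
$c{\left(W \right)} = W + W^{2}$ ($c{\left(W \right)} = W^{2} + W = W + W^{2}$)
$\frac{-31633 - 21010}{c{\left(B{\left(14,4 \right)} \right)} - 11843} = \frac{-31633 - 21010}{\left(7 - 4\right) \left(1 + \left(7 - 4\right)\right) - 11843} = - \frac{52643}{\left(7 - 4\right) \left(1 + \left(7 - 4\right)\right) - 11843} = - \frac{52643}{3 \left(1 + 3\right) - 11843} = - \frac{52643}{3 \cdot 4 - 11843} = - \frac{52643}{12 - 11843} = - \frac{52643}{-11831} = \left(-52643\right) \left(- \frac{1}{11831}\right) = \frac{52643}{11831}$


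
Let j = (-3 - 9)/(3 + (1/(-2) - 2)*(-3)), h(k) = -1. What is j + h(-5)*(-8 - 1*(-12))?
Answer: -36/7 ≈ -5.1429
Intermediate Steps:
j = -8/7 (j = -12/(3 + (-½ - 2)*(-3)) = -12/(3 - 5/2*(-3)) = -12/(3 + 15/2) = -12/21/2 = -12*2/21 = -8/7 ≈ -1.1429)
j + h(-5)*(-8 - 1*(-12)) = -8/7 - (-8 - 1*(-12)) = -8/7 - (-8 + 12) = -8/7 - 1*4 = -8/7 - 4 = -36/7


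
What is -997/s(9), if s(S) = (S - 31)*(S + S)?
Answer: 997/396 ≈ 2.5177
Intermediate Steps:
s(S) = 2*S*(-31 + S) (s(S) = (-31 + S)*(2*S) = 2*S*(-31 + S))
-997/s(9) = -997*1/(18*(-31 + 9)) = -997/(2*9*(-22)) = -997/(-396) = -997*(-1/396) = 997/396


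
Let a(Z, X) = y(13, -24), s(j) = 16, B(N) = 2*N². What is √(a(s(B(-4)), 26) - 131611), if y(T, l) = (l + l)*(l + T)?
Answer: I*√131083 ≈ 362.05*I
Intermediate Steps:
y(T, l) = 2*l*(T + l) (y(T, l) = (2*l)*(T + l) = 2*l*(T + l))
a(Z, X) = 528 (a(Z, X) = 2*(-24)*(13 - 24) = 2*(-24)*(-11) = 528)
√(a(s(B(-4)), 26) - 131611) = √(528 - 131611) = √(-131083) = I*√131083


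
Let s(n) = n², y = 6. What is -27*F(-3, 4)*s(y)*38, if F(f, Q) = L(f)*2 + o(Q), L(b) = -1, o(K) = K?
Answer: -73872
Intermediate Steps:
F(f, Q) = -2 + Q (F(f, Q) = -1*2 + Q = -2 + Q)
-27*F(-3, 4)*s(y)*38 = -27*(-2 + 4)*6²*38 = -54*36*38 = -27*72*38 = -1944*38 = -73872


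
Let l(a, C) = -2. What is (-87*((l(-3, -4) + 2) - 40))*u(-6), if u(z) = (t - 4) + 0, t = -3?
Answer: -24360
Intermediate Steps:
u(z) = -7 (u(z) = (-3 - 4) + 0 = -7 + 0 = -7)
(-87*((l(-3, -4) + 2) - 40))*u(-6) = -87*((-2 + 2) - 40)*(-7) = -87*(0 - 40)*(-7) = -87*(-40)*(-7) = 3480*(-7) = -24360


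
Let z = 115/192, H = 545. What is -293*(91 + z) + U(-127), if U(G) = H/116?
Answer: -149410579/5568 ≈ -26834.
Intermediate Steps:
z = 115/192 (z = 115*(1/192) = 115/192 ≈ 0.59896)
U(G) = 545/116
-293*(91 + z) + U(-127) = -293*(91 + 115/192) + 545/116 = -293*17587/192 + 545/116 = -5152991/192 + 545/116 = -149410579/5568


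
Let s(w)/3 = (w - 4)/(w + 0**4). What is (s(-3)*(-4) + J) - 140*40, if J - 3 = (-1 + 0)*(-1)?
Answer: -5624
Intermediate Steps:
s(w) = 3*(-4 + w)/w (s(w) = 3*((w - 4)/(w + 0**4)) = 3*((-4 + w)/(w + 0)) = 3*((-4 + w)/w) = 3*(-4 + w)/w)
J = 4 (J = 3 + (-1 + 0)*(-1) = 3 - 1*(-1) = 3 + 1 = 4)
(s(-3)*(-4) + J) - 140*40 = ((3 - 12/(-3))*(-4) + 4) - 140*40 = ((3 - 12*(-1/3))*(-4) + 4) - 5600 = ((3 + 4)*(-4) + 4) - 5600 = (7*(-4) + 4) - 5600 = (-28 + 4) - 5600 = -24 - 5600 = -5624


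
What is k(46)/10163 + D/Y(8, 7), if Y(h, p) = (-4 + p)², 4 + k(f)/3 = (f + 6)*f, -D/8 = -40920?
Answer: 1109008052/30489 ≈ 36374.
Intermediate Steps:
D = 327360 (D = -8*(-40920) = 327360)
k(f) = -12 + 3*f*(6 + f) (k(f) = -12 + 3*((f + 6)*f) = -12 + 3*((6 + f)*f) = -12 + 3*(f*(6 + f)) = -12 + 3*f*(6 + f))
k(46)/10163 + D/Y(8, 7) = (-12 + 3*46² + 18*46)/10163 + 327360/((-4 + 7)²) = (-12 + 3*2116 + 828)*(1/10163) + 327360/(3²) = (-12 + 6348 + 828)*(1/10163) + 327360/9 = 7164*(1/10163) + 327360*(⅑) = 7164/10163 + 109120/3 = 1109008052/30489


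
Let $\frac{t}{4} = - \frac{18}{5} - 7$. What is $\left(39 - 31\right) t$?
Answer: $- \frac{1696}{5} \approx -339.2$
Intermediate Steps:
$t = - \frac{212}{5}$ ($t = 4 \left(- \frac{18}{5} - 7\right) = 4 \left(- \frac{53}{5}\right) = - \frac{212}{5} \approx -42.4$)
$\left(39 - 31\right) t = \left(39 - 31\right) \left(- \frac{212}{5}\right) = 8 \left(- \frac{212}{5}\right) = - \frac{1696}{5}$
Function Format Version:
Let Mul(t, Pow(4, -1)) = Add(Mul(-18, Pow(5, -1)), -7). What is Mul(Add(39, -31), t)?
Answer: Rational(-1696, 5) ≈ -339.20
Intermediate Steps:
t = Rational(-212, 5) (t = Mul(4, Add(Mul(-18, Pow(5, -1)), -7)) = Mul(4, Add(Mul(-18, Rational(1, 5)), -7)) = Mul(4, Add(Rational(-18, 5), -7)) = Mul(4, Rational(-53, 5)) = Rational(-212, 5) ≈ -42.400)
Mul(Add(39, -31), t) = Mul(Add(39, -31), Rational(-212, 5)) = Mul(8, Rational(-212, 5)) = Rational(-1696, 5)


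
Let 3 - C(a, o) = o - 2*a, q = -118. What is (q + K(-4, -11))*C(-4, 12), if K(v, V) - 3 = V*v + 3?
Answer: 1156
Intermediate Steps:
C(a, o) = 3 - o + 2*a (C(a, o) = 3 - (o - 2*a) = 3 + (-o + 2*a) = 3 - o + 2*a)
K(v, V) = 6 + V*v (K(v, V) = 3 + (V*v + 3) = 3 + (3 + V*v) = 6 + V*v)
(q + K(-4, -11))*C(-4, 12) = (-118 + (6 - 11*(-4)))*(3 - 1*12 + 2*(-4)) = (-118 + (6 + 44))*(3 - 12 - 8) = (-118 + 50)*(-17) = -68*(-17) = 1156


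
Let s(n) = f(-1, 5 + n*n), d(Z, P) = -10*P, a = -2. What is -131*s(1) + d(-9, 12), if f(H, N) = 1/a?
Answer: -109/2 ≈ -54.500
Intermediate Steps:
f(H, N) = -½ (f(H, N) = 1/(-2) = -½)
s(n) = -½
-131*s(1) + d(-9, 12) = -131*(-½) - 10*12 = 131/2 - 120 = -109/2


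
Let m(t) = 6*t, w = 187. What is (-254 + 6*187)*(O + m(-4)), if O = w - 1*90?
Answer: 63364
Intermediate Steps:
O = 97 (O = 187 - 1*90 = 187 - 90 = 97)
(-254 + 6*187)*(O + m(-4)) = (-254 + 6*187)*(97 + 6*(-4)) = (-254 + 1122)*(97 - 24) = 868*73 = 63364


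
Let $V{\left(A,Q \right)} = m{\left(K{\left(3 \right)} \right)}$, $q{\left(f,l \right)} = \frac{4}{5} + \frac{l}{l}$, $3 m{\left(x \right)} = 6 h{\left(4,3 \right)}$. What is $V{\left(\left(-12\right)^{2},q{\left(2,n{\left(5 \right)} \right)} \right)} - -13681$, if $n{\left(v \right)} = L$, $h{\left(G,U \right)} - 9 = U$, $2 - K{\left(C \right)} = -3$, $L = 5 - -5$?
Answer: $13705$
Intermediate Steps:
$L = 10$ ($L = 5 + 5 = 10$)
$K{\left(C \right)} = 5$ ($K{\left(C \right)} = 2 - -3 = 2 + 3 = 5$)
$h{\left(G,U \right)} = 9 + U$
$m{\left(x \right)} = 24$ ($m{\left(x \right)} = \frac{6 \left(9 + 3\right)}{3} = \frac{6 \cdot 12}{3} = \frac{1}{3} \cdot 72 = 24$)
$n{\left(v \right)} = 10$
$q{\left(f,l \right)} = \frac{9}{5}$ ($q{\left(f,l \right)} = 4 \cdot \frac{1}{5} + 1 = \frac{4}{5} + 1 = \frac{9}{5}$)
$V{\left(A,Q \right)} = 24$
$V{\left(\left(-12\right)^{2},q{\left(2,n{\left(5 \right)} \right)} \right)} - -13681 = 24 - -13681 = 24 + 13681 = 13705$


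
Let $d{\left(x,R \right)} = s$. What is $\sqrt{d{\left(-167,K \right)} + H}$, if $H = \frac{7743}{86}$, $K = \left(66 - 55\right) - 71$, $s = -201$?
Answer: $\frac{i \sqrt{820698}}{86} \approx 10.534 i$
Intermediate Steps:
$K = -60$ ($K = 11 - 71 = -60$)
$d{\left(x,R \right)} = -201$
$H = \frac{7743}{86}$ ($H = 7743 \cdot \frac{1}{86} = \frac{7743}{86} \approx 90.035$)
$\sqrt{d{\left(-167,K \right)} + H} = \sqrt{-201 + \frac{7743}{86}} = \sqrt{- \frac{9543}{86}} = \frac{i \sqrt{820698}}{86}$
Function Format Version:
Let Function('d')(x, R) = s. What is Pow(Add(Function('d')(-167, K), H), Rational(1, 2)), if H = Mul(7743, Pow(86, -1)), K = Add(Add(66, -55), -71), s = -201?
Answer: Mul(Rational(1, 86), I, Pow(820698, Rational(1, 2))) ≈ Mul(10.534, I)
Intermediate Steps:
K = -60 (K = Add(11, -71) = -60)
Function('d')(x, R) = -201
H = Rational(7743, 86) (H = Mul(7743, Rational(1, 86)) = Rational(7743, 86) ≈ 90.035)
Pow(Add(Function('d')(-167, K), H), Rational(1, 2)) = Pow(Add(-201, Rational(7743, 86)), Rational(1, 2)) = Pow(Rational(-9543, 86), Rational(1, 2)) = Mul(Rational(1, 86), I, Pow(820698, Rational(1, 2)))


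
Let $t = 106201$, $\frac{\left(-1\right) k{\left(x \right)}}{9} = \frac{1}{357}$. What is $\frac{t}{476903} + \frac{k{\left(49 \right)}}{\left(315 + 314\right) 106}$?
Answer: $\frac{120374168671}{540549520574} \approx 0.22269$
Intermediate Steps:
$k{\left(x \right)} = - \frac{3}{119}$ ($k{\left(x \right)} = - \frac{9}{357} = \left(-9\right) \frac{1}{357} = - \frac{3}{119}$)
$\frac{t}{476903} + \frac{k{\left(49 \right)}}{\left(315 + 314\right) 106} = \frac{106201}{476903} - \frac{3}{119 \left(315 + 314\right) 106} = 106201 \cdot \frac{1}{476903} - \frac{3}{119 \cdot 629 \cdot 106} = \frac{106201}{476903} - \frac{3}{119 \cdot 66674} = \frac{106201}{476903} - \frac{3}{7934206} = \frac{120374168671}{540549520574}$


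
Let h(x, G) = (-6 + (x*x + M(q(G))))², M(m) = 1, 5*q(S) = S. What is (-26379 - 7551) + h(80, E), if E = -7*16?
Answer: 40862095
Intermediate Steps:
q(S) = S/5
E = -112
h(x, G) = (-5 + x²)² (h(x, G) = (-6 + (x*x + 1))² = (-6 + (x² + 1))² = (-6 + (1 + x²))² = (-5 + x²)²)
(-26379 - 7551) + h(80, E) = (-26379 - 7551) + (-5 + 80²)² = -33930 + (-5 + 6400)² = -33930 + 6395² = -33930 + 40896025 = 40862095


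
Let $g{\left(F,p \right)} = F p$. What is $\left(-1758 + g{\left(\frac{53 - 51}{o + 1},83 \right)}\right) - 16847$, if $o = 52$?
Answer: $- \frac{985899}{53} \approx -18602.0$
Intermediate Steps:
$\left(-1758 + g{\left(\frac{53 - 51}{o + 1},83 \right)}\right) - 16847 = \left(-1758 + \frac{53 - 51}{52 + 1} \cdot 83\right) - 16847 = \left(-1758 + \frac{2}{53} \cdot 83\right) - 16847 = \left(-1758 + \frac{166}{53}\right) - 16847 = - \frac{93008}{53} - 16847 = - \frac{985899}{53}$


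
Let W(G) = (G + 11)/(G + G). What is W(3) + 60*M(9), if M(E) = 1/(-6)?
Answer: -23/3 ≈ -7.6667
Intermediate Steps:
W(G) = (11 + G)/(2*G) (W(G) = (11 + G)/((2*G)) = (11 + G)*(1/(2*G)) = (11 + G)/(2*G))
M(E) = -⅙
W(3) + 60*M(9) = (½)*(11 + 3)/3 + 60*(-⅙) = (½)*(⅓)*14 - 10 = 7/3 - 10 = -23/3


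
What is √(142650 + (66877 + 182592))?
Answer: √392119 ≈ 626.19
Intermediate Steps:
√(142650 + (66877 + 182592)) = √(142650 + 249469) = √392119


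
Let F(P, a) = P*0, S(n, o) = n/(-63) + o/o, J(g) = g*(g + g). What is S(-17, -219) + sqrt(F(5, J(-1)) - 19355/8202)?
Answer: 80/63 + 7*I*sqrt(3239790)/8202 ≈ 1.2698 + 1.5362*I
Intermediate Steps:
J(g) = 2*g**2 (J(g) = g*(2*g) = 2*g**2)
S(n, o) = 1 - n/63 (S(n, o) = n*(-1/63) + 1 = -n/63 + 1 = 1 - n/63)
F(P, a) = 0
S(-17, -219) + sqrt(F(5, J(-1)) - 19355/8202) = (1 - 1/63*(-17)) + sqrt(0 - 19355/8202) = (1 + 17/63) + sqrt(0 - 19355*1/8202) = 80/63 + sqrt(0 - 19355/8202) = 80/63 + sqrt(-19355/8202) = 80/63 + 7*I*sqrt(3239790)/8202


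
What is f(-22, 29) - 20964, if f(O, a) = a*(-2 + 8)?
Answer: -20790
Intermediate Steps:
f(O, a) = 6*a (f(O, a) = a*6 = 6*a)
f(-22, 29) - 20964 = 6*29 - 20964 = 174 - 20964 = -20790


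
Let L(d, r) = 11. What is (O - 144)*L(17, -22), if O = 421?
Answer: 3047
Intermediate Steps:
(O - 144)*L(17, -22) = (421 - 144)*11 = 277*11 = 3047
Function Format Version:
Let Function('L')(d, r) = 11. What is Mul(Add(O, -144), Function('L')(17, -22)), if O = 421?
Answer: 3047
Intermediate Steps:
Mul(Add(O, -144), Function('L')(17, -22)) = Mul(Add(421, -144), 11) = Mul(277, 11) = 3047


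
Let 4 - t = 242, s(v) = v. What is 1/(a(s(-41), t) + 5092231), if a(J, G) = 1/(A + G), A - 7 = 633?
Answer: 402/2047076863 ≈ 1.9638e-7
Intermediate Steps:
A = 640 (A = 7 + 633 = 640)
t = -238 (t = 4 - 1*242 = 4 - 242 = -238)
a(J, G) = 1/(640 + G)
1/(a(s(-41), t) + 5092231) = 1/(1/(640 - 238) + 5092231) = 1/(1/402 + 5092231) = 1/(2047076863/402) = 402/2047076863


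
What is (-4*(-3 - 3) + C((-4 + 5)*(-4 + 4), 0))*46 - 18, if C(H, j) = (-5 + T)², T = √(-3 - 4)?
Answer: 1914 - 460*I*√7 ≈ 1914.0 - 1217.0*I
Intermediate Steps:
T = I*√7 (T = √(-7) = I*√7 ≈ 2.6458*I)
C(H, j) = (-5 + I*√7)²
(-4*(-3 - 3) + C((-4 + 5)*(-4 + 4), 0))*46 - 18 = (-4*(-3 - 3) + (5 - I*√7)²)*46 - 18 = (-4*(-6) + (5 - I*√7)²)*46 - 18 = (24 + (5 - I*√7)²)*46 - 18 = (1104 + 46*(5 - I*√7)²) - 18 = 1086 + 46*(5 - I*√7)²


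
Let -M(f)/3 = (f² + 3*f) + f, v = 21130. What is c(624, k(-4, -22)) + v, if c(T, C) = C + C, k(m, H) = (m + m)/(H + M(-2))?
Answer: 105658/5 ≈ 21132.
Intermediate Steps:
M(f) = -12*f - 3*f² (M(f) = -3*((f² + 3*f) + f) = -3*(f² + 4*f) = -12*f - 3*f²)
k(m, H) = 2*m/(12 + H) (k(m, H) = (m + m)/(H - 3*(-2)*(4 - 2)) = (2*m)/(H - 3*(-2)*2) = (2*m)/(H + 12) = (2*m)/(12 + H) = 2*m/(12 + H))
c(T, C) = 2*C
c(624, k(-4, -22)) + v = 2*(2*(-4)/(12 - 22)) + 21130 = 2*(2*(-4)/(-10)) + 21130 = 2*(2*(-4)*(-⅒)) + 21130 = 2*(⅘) + 21130 = 8/5 + 21130 = 105658/5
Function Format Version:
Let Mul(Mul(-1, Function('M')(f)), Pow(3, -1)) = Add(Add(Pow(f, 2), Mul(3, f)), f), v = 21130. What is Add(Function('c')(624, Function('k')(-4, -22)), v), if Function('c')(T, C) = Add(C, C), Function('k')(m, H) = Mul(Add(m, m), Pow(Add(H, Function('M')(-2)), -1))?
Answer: Rational(105658, 5) ≈ 21132.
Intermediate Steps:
Function('M')(f) = Add(Mul(-12, f), Mul(-3, Pow(f, 2))) (Function('M')(f) = Mul(-3, Add(Add(Pow(f, 2), Mul(3, f)), f)) = Mul(-3, Add(Pow(f, 2), Mul(4, f))) = Add(Mul(-12, f), Mul(-3, Pow(f, 2))))
Function('k')(m, H) = Mul(2, m, Pow(Add(12, H), -1)) (Function('k')(m, H) = Mul(Add(m, m), Pow(Add(H, Mul(-3, -2, Add(4, -2))), -1)) = Mul(Mul(2, m), Pow(Add(H, Mul(-3, -2, 2)), -1)) = Mul(Mul(2, m), Pow(Add(H, 12), -1)) = Mul(Mul(2, m), Pow(Add(12, H), -1)) = Mul(2, m, Pow(Add(12, H), -1)))
Function('c')(T, C) = Mul(2, C)
Add(Function('c')(624, Function('k')(-4, -22)), v) = Add(Mul(2, Mul(2, -4, Pow(Add(12, -22), -1))), 21130) = Add(Mul(2, Mul(2, -4, Pow(-10, -1))), 21130) = Add(Mul(2, Mul(2, -4, Rational(-1, 10))), 21130) = Add(Mul(2, Rational(4, 5)), 21130) = Add(Rational(8, 5), 21130) = Rational(105658, 5)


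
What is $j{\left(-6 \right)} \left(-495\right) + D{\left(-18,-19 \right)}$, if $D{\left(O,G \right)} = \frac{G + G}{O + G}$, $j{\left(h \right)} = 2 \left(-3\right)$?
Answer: $\frac{109928}{37} \approx 2971.0$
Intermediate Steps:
$j{\left(h \right)} = -6$
$D{\left(O,G \right)} = \frac{2 G}{G + O}$
$j{\left(-6 \right)} \left(-495\right) + D{\left(-18,-19 \right)} = \left(-6\right) \left(-495\right) + 2 \left(-19\right) \frac{1}{-19 - 18} = 2970 + 2 \left(-19\right) \frac{1}{-37} = 2970 + 2 \left(-19\right) \left(- \frac{1}{37}\right) = 2970 + \frac{38}{37} = \frac{109928}{37}$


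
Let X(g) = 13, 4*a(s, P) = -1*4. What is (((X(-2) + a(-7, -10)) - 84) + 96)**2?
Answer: 576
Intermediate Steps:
a(s, P) = -1 (a(s, P) = (-1*4)/4 = (1/4)*(-4) = -1)
(((X(-2) + a(-7, -10)) - 84) + 96)**2 = (((13 - 1) - 84) + 96)**2 = ((12 - 84) + 96)**2 = (-72 + 96)**2 = 24**2 = 576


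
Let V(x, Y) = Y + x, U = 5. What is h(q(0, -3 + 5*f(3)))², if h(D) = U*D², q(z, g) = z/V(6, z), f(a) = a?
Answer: 0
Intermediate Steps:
q(z, g) = z/(6 + z) (q(z, g) = z/(z + 6) = z/(6 + z))
h(D) = 5*D²
h(q(0, -3 + 5*f(3)))² = (5*(0/(6 + 0))²)² = (5*(0/6)²)² = (5*(0*(⅙))²)² = (5*0²)² = (5*0)² = 0² = 0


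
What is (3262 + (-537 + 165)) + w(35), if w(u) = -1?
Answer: 2889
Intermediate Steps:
(3262 + (-537 + 165)) + w(35) = (3262 + (-537 + 165)) - 1 = (3262 - 372) - 1 = 2890 - 1 = 2889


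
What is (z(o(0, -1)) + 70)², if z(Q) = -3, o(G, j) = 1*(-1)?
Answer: 4489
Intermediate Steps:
o(G, j) = -1
(z(o(0, -1)) + 70)² = (-3 + 70)² = 67² = 4489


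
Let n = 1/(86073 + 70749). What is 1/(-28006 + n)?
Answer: -156822/4391956931 ≈ -3.5707e-5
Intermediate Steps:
n = 1/156822 ≈ 6.3767e-6
1/(-28006 + n) = 1/(-28006 + 1/156822) = 1/(-4391956931/156822) = -156822/4391956931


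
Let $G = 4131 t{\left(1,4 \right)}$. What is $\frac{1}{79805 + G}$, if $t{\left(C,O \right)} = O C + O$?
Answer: $\frac{1}{112853} \approx 8.8611 \cdot 10^{-6}$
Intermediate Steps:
$t{\left(C,O \right)} = O + C O$ ($t{\left(C,O \right)} = C O + O = O + C O$)
$G = 33048$ ($G = 4131 \cdot 4 \left(1 + 1\right) = 4131 \cdot 4 \cdot 2 = 4131 \cdot 8 = 33048$)
$\frac{1}{79805 + G} = \frac{1}{79805 + 33048} = \frac{1}{112853}$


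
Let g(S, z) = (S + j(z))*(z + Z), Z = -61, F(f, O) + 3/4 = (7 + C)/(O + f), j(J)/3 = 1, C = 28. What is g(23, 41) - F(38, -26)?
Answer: -3133/6 ≈ -522.17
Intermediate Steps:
j(J) = 3 (j(J) = 3*1 = 3)
F(f, O) = -¾ + 35/(O + f) (F(f, O) = -¾ + (7 + 28)/(O + f) = -¾ + 35/(O + f))
g(S, z) = (-61 + z)*(3 + S) (g(S, z) = (S + 3)*(z - 61) = (3 + S)*(-61 + z) = (-61 + z)*(3 + S))
g(23, 41) - F(38, -26) = (-183 - 61*23 + 3*41 + 23*41) - (140 - 3*(-26) - 3*38)/(4*(-26 + 38)) = (-183 - 1403 + 123 + 943) - (140 + 78 - 114)/(4*12) = -520 - 104/(4*12) = -520 - 1*13/6 = -520 - 13/6 = -3133/6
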